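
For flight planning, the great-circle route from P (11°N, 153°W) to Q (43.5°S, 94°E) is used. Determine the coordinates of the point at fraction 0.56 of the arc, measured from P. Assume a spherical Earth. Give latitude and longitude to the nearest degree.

The haversine formula gives a central angle δ ≈ 1.993 rad (114.2°) between the endpoints.
Interpolate at f = 0.56 with slerp weights a = sin((1−f)δ)/sin δ ≈ 0.843, b = sin(fδ)/sin δ ≈ 0.985.
p = a·p₁ + b·p₂ ≈ (-0.787, 0.337, -0.517); φ = arcsin(p_z) ≈ -31.13°, λ = atan2(p_y, p_x) ≈ 156.81°.

≈ (31°S, 157°E)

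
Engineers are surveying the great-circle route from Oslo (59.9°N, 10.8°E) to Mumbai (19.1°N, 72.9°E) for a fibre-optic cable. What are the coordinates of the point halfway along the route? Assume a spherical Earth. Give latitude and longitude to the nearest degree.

≈ 43°N, 52°E

Write both endpoints as unit vectors p₁, p₂ with components (cos φ cos λ, cos φ sin λ, sin φ).
The central angle between the endpoints is δ = arccos(p₁·p₂) ≈ 1.042 rad (59.7°).
Interpolate at f = 1/2 with slerp weights a = sin((1−f)δ)/sin δ ≈ 0.576, b = sin(fδ)/sin δ ≈ 0.576.
p = a·p₁ + b·p₂ ≈ (0.444, 0.575, 0.687); φ = arcsin(p_z) ≈ 43.42°, λ = atan2(p_y, p_x) ≈ 52.31°.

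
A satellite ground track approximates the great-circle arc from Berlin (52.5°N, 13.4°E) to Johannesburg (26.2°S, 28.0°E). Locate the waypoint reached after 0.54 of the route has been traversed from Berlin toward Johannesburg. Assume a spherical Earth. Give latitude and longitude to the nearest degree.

≈ 10°N, 23°E

Convert each endpoint to a unit vector on the sphere (x = cos φ cos λ, y = cos φ sin λ, z = sin φ).
The central angle between the endpoints is δ = arccos(p₁·p₂) ≈ 1.392 rad (79.7°).
Interpolate at f = 0.54 with slerp weights a = sin((1−f)δ)/sin δ ≈ 0.607, b = sin(fδ)/sin δ ≈ 0.694.
p = a·p₁ + b·p₂ ≈ (0.909, 0.378, 0.175); φ = arcsin(p_z) ≈ 10.09°, λ = atan2(p_y, p_x) ≈ 22.57°.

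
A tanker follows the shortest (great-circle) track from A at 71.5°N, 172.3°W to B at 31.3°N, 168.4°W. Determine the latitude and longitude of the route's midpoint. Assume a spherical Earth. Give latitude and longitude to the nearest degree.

≈ 51°N, 169°W

Write both endpoints as unit vectors p₁, p₂ with components (cos φ cos λ, cos φ sin λ, sin φ).
The central angle between the endpoints is δ = arccos(p₁·p₂) ≈ 0.703 rad (40.3°).
Interpolate at f = 1/2 with slerp weights a = sin((1−f)δ)/sin δ ≈ 0.533, b = sin(fδ)/sin δ ≈ 0.533.
p = a·p₁ + b·p₂ ≈ (-0.613, -0.114, 0.782); φ = arcsin(p_z) ≈ 51.41°, λ = atan2(p_y, p_x) ≈ -169.46°.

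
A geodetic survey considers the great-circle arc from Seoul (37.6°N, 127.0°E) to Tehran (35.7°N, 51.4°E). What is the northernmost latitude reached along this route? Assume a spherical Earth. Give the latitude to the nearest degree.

≈ 43°N

The great circle lies in the plane with unit normal n̂ = (p₁ × p₂)/|p₁ × p₂|.
Here n̂_z ≈ -0.728; the vertex latitude is φ_max = arccos|n̂_z| ≈ 43.3°.
Check via Clairaut: cos φ_max = |cos φ₁| · sin C = cos(37.6°)·sin(66.7°) ≈ 0.728, again giving ≈ 43.3°.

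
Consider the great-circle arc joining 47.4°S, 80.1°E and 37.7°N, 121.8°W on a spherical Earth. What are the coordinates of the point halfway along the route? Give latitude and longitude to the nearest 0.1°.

≈ 22.5°S, 178.9°W

From cos δ = sin φ₁ sin φ₂ + cos φ₁ cos φ₂ cos Δλ, the central angle is δ ≈ 2.815 rad (161.3°).
Interpolate at f = 1/2 with slerp weights a = sin((1−f)δ)/sin δ ≈ 3.073, b = sin(fδ)/sin δ ≈ 3.073.
p = a·p₁ + b·p₂ ≈ (-0.924, -0.017, -0.383); φ = arcsin(p_z) ≈ -22.51°, λ = atan2(p_y, p_x) ≈ -178.92°.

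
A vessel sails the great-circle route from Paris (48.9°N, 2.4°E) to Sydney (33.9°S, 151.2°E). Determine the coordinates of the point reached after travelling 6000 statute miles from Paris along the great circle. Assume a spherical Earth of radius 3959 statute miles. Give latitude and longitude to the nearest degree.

Convert each endpoint to a unit vector on the sphere (x = cos φ cos λ, y = cos φ sin λ, z = sin φ).
The central angle between the endpoints is δ = arccos(p₁·p₂) ≈ 2.662 rad (152.5°). The total great-circle distance is δ·R ≈ 2.662 × 3959 ≈ 10537 mi, so the target fraction is f = 6000/10537 ≈ 0.569.
Interpolate at f ≈ 0.569 with slerp weights a = sin((1−f)δ)/sin δ ≈ 1.973, b = sin(fδ)/sin δ ≈ 2.162.
p = a·p₁ + b·p₂ ≈ (-0.277, 0.919, 0.281); φ = arcsin(p_z) ≈ 16.32°, λ = atan2(p_y, p_x) ≈ 106.76°.

≈ 16°N, 107°E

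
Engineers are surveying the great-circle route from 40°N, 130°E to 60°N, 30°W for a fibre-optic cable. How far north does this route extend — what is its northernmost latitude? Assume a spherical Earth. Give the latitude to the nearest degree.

The great circle lies in the plane with unit normal n̂ = (p₁ × p₂)/|p₁ × p₂|.
Here n̂_z ≈ -0.134; the vertex latitude is φ_max = arccos|n̂_z| ≈ 82.3°.
Check via Clairaut: cos φ_max = |cos φ₁| · sin C = cos(40.0°)·sin(10.0°) ≈ 0.134, again giving ≈ 82.3°.

≈ 82°N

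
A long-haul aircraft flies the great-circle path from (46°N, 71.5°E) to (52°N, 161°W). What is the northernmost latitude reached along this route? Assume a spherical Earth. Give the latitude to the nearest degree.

≈ 69°N

The great circle lies in the plane with unit normal n̂ = (p₁ × p₂)/|p₁ × p₂|.
Here n̂_z ≈ +0.356; the vertex latitude is φ_max = arccos|n̂_z| ≈ 69.1°.
Check via Clairaut: cos φ_max = |cos φ₁| · sin C = cos(46.0°)·sin(30.9°) ≈ 0.356, again giving ≈ 69.1°.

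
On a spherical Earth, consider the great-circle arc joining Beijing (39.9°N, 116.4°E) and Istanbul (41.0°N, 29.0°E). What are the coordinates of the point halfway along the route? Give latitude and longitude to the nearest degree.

Write both endpoints as unit vectors p₁, p₂ with components (cos φ cos λ, cos φ sin λ, sin φ).
The central angle between the endpoints is δ = arccos(p₁·p₂) ≈ 1.107 rad (63.4°).
Interpolate at f = 1/2 with slerp weights a = sin((1−f)δ)/sin δ ≈ 0.588, b = sin(fδ)/sin δ ≈ 0.588.
p = a·p₁ + b·p₂ ≈ (0.187, 0.619, 0.763); φ = arcsin(p_z) ≈ 49.70°, λ = atan2(p_y, p_x) ≈ 73.15°.

≈ 50°N, 73°E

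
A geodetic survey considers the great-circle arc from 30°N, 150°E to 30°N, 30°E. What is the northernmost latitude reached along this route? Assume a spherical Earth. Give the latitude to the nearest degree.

The great circle lies in the plane with unit normal n̂ = (p₁ × p₂)/|p₁ × p₂|.
Here n̂_z ≈ -0.655; the vertex latitude is φ_max = arccos|n̂_z| ≈ 49.1°.

≈ 49°N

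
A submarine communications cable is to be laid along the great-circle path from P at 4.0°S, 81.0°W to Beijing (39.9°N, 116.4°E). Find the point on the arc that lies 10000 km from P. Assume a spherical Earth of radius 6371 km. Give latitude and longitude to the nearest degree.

Convert each endpoint to a unit vector on the sphere (x = cos φ cos λ, y = cos φ sin λ, z = sin φ).
The central angle between the endpoints is δ = arccos(p₁·p₂) ≈ 2.458 rad (140.8°). The total great-circle distance is δ·R ≈ 2.458 × 6371 ≈ 15657 km, so the target fraction is f = 10000/15657 ≈ 0.639.
Interpolate at f ≈ 0.639 with slerp weights a = sin((1−f)δ)/sin δ ≈ 1.228, b = sin(fδ)/sin δ ≈ 1.582.
p = a·p₁ + b·p₂ ≈ (-0.348, -0.122, 0.929); φ = arcsin(p_z) ≈ 68.35°, λ = atan2(p_y, p_x) ≈ -160.67°.

≈ 68°N, 161°W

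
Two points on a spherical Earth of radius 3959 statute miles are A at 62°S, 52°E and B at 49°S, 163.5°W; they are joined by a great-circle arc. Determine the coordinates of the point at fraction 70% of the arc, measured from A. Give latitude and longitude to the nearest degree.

Write both endpoints as unit vectors p₁, p₂ with components (cos φ cos λ, cos φ sin λ, sin φ).
The central angle between the endpoints is δ = arccos(p₁·p₂) ≈ 1.142 rad (65.4°).
Interpolate at f = 0.70 with slerp weights a = sin((1−f)δ)/sin δ ≈ 0.369, b = sin(fδ)/sin δ ≈ 0.788.
p = a·p₁ + b·p₂ ≈ (-0.389, -0.010, -0.921); φ = arcsin(p_z) ≈ -67.09°, λ = atan2(p_y, p_x) ≈ -178.49°.

≈ 67°S, 178°W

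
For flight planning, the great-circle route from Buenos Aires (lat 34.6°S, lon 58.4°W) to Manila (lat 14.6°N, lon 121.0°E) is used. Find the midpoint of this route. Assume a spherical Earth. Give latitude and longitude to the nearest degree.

Write both endpoints as unit vectors p₁, p₂ with components (cos φ cos λ, cos φ sin λ, sin φ).
The central angle between the endpoints is δ = arccos(p₁·p₂) ≈ 2.792 rad (160.0°).
Interpolate at f = 1/2 with slerp weights a = sin((1−f)δ)/sin δ ≈ 2.878, b = sin(fδ)/sin δ ≈ 2.878.
p = a·p₁ + b·p₂ ≈ (-0.193, 0.370, -0.909); φ = arcsin(p_z) ≈ -65.35°, λ = atan2(p_y, p_x) ≈ 117.59°.

≈ lat 65°S, lon 118°E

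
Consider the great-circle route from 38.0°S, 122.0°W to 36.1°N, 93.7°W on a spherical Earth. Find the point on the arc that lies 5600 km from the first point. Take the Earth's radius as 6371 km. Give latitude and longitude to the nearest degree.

≈ 10°N, 104°W

Write both endpoints as unit vectors p₁, p₂ with components (cos φ cos λ, cos φ sin λ, sin φ).
The central angle between the endpoints is δ = arccos(p₁·p₂) ≈ 1.372 rad (78.6°). The total great-circle distance is δ·R ≈ 1.372 × 6371 ≈ 8739 km, so the target fraction is f = 5600/8739 ≈ 0.641.
Interpolate at f ≈ 0.641 with slerp weights a = sin((1−f)δ)/sin δ ≈ 0.482, b = sin(fδ)/sin δ ≈ 0.786.
p = a·p₁ + b·p₂ ≈ (-0.242, -0.956, 0.166); φ = arcsin(p_z) ≈ 9.55°, λ = atan2(p_y, p_x) ≈ -104.23°.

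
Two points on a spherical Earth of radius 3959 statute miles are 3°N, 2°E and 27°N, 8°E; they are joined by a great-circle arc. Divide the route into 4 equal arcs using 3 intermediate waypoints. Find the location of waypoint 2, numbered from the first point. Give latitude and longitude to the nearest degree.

≈ 15°N, 5°E

Write both endpoints as unit vectors p₁, p₂ with components (cos φ cos λ, cos φ sin λ, sin φ).
The central angle between the endpoints is δ = arccos(p₁·p₂) ≈ 0.431 rad (24.7°).
Interpolate at f = 2/4 with slerp weights a = sin((1−f)δ)/sin δ ≈ 0.512, b = sin(fδ)/sin δ ≈ 0.512.
p = a·p₁ + b·p₂ ≈ (0.962, 0.081, 0.259); φ = arcsin(p_z) ≈ 15.02°, λ = atan2(p_y, p_x) ≈ 4.83°.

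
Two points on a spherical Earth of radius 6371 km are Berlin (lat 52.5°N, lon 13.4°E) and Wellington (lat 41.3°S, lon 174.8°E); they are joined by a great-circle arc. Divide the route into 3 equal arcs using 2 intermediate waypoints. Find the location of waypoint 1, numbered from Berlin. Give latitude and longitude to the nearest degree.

Write both endpoints as unit vectors p₁, p₂ with components (cos φ cos λ, cos φ sin λ, sin φ).
The central angle between the endpoints is δ = arccos(p₁·p₂) ≈ 2.848 rad (163.2°).
Interpolate at f = 1/3 with slerp weights a = sin((1−f)δ)/sin δ ≈ 3.266, b = sin(fδ)/sin δ ≈ 2.805.
p = a·p₁ + b·p₂ ≈ (-0.164, 0.652, 0.740); φ = arcsin(p_z) ≈ 47.77°, λ = atan2(p_y, p_x) ≈ 104.11°.

≈ lat 48°N, lon 104°E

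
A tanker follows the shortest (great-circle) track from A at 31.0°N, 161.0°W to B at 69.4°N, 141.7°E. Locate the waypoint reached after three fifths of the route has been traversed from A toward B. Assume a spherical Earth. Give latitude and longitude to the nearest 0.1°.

≈ 57.2°N, 178.1°E

Write both endpoints as unit vectors p₁, p₂ with components (cos φ cos λ, cos φ sin λ, sin φ).
The central angle between the endpoints is δ = arccos(p₁·p₂) ≈ 0.870 rad (49.8°).
Interpolate at f = 3/5 with slerp weights a = sin((1−f)δ)/sin δ ≈ 0.446, b = sin(fδ)/sin δ ≈ 0.652.
p = a·p₁ + b·p₂ ≈ (-0.542, 0.018, 0.840); φ = arcsin(p_z) ≈ 57.18°, λ = atan2(p_y, p_x) ≈ 178.12°.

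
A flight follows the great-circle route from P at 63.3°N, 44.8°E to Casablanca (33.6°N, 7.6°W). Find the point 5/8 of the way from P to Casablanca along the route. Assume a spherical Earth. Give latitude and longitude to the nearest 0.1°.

From cos δ = sin φ₁ sin φ₂ + cos φ₁ cos φ₂ cos Δλ, the central angle is δ ≈ 0.763 rad (43.7°).
Interpolate at f = 5/8 with slerp weights a = sin((1−f)δ)/sin δ ≈ 0.408, b = sin(fδ)/sin δ ≈ 0.664.
p = a·p₁ + b·p₂ ≈ (0.679, 0.056, 0.732); φ = arcsin(p_z) ≈ 47.09°, λ = atan2(p_y, p_x) ≈ 4.73°.

≈ 47.1°N, 4.7°E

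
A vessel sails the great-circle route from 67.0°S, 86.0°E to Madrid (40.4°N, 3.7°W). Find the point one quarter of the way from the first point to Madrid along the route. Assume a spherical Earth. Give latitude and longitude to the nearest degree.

Convert each endpoint to a unit vector on the sphere (x = cos φ cos λ, y = cos φ sin λ, z = sin φ).
The central angle between the endpoints is δ = arccos(p₁·p₂) ≈ 2.208 rad (126.5°).
Interpolate at f = 1/4 with slerp weights a = sin((1−f)δ)/sin δ ≈ 1.240, b = sin(fδ)/sin δ ≈ 0.653.
p = a·p₁ + b·p₂ ≈ (0.530, 0.451, -0.718); φ = arcsin(p_z) ≈ -45.91°, λ = atan2(p_y, p_x) ≈ 40.42°.

≈ 46°S, 40°E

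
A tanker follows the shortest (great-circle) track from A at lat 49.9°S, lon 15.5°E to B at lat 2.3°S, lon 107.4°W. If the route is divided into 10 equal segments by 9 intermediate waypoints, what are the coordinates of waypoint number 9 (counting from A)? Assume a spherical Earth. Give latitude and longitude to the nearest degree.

Write both endpoints as unit vectors p₁, p₂ with components (cos φ cos λ, cos φ sin λ, sin φ).
The central angle between the endpoints is δ = arccos(p₁·p₂) ≈ 1.895 rad (108.6°).
Interpolate at f = 9/10 with slerp weights a = sin((1−f)δ)/sin δ ≈ 0.199, b = sin(fδ)/sin δ ≈ 1.045.
p = a·p₁ + b·p₂ ≈ (-0.189, -0.963, -0.194); φ = arcsin(p_z) ≈ -11.19°, λ = atan2(p_y, p_x) ≈ -101.11°.

≈ lat 11°S, lon 101°W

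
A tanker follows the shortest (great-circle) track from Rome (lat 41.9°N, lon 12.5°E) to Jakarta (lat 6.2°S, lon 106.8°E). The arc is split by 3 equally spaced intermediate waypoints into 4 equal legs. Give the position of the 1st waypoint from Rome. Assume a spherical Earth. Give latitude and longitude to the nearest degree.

Convert each endpoint to a unit vector on the sphere (x = cos φ cos λ, y = cos φ sin λ, z = sin φ).
The central angle between the endpoints is δ = arccos(p₁·p₂) ≈ 1.699 rad (97.3°).
Interpolate at f = 1/4 with slerp weights a = sin((1−f)δ)/sin δ ≈ 0.964, b = sin(fδ)/sin δ ≈ 0.415.
p = a·p₁ + b·p₂ ≈ (0.581, 0.551, 0.599); φ = arcsin(p_z) ≈ 36.80°, λ = atan2(p_y, p_x) ≈ 43.45°.

≈ lat 37°N, lon 43°E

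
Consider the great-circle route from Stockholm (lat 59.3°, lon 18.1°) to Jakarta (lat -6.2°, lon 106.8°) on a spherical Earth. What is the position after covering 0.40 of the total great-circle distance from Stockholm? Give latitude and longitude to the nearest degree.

Write both endpoints as unit vectors p₁, p₂ with components (cos φ cos λ, cos φ sin λ, sin φ).
The central angle between the endpoints is δ = arccos(p₁·p₂) ≈ 1.652 rad (94.7°).
Interpolate at f = 0.40 with slerp weights a = sin((1−f)δ)/sin δ ≈ 0.840, b = sin(fδ)/sin δ ≈ 0.616.
p = a·p₁ + b·p₂ ≈ (0.230, 0.719, 0.655); φ = arcsin(p_z) ≈ 40.95°, λ = atan2(p_y, p_x) ≈ 72.24°.

≈ lat 41°, lon 72°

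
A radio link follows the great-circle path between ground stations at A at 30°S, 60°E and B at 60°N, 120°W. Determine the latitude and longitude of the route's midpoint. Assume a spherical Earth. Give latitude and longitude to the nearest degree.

≈ 45°N, 60°E

From cos δ = sin φ₁ sin φ₂ + cos φ₁ cos φ₂ cos Δλ, the central angle is δ ≈ 2.618 rad (150.0°).
Interpolate at f = 1/2 with slerp weights a = sin((1−f)δ)/sin δ ≈ 1.932, b = sin(fδ)/sin δ ≈ 1.932.
p = a·p₁ + b·p₂ ≈ (0.354, 0.612, 0.707); φ = arcsin(p_z) ≈ 45.00°, λ = atan2(p_y, p_x) ≈ 60.00°.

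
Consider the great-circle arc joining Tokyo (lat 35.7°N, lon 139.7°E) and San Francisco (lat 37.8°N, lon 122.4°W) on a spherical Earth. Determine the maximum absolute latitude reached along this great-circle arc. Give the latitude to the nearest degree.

The great circle lies in the plane with unit normal n̂ = (p₁ × p₂)/|p₁ × p₂|.
Here n̂_z ≈ +0.660; the vertex latitude is φ_max = arccos|n̂_z| ≈ 48.7°.
Check via Clairaut: cos φ_max = |cos φ₁| · sin C = cos(35.7°)·sin(54.4°) ≈ 0.660, again giving ≈ 48.7°.

≈ 49°N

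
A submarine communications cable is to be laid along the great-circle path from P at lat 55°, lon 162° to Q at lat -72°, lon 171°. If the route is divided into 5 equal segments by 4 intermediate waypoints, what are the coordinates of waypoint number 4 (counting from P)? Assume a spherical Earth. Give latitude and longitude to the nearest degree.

≈ lat -47°, lon 167°

The haversine formula gives a central angle δ ≈ 2.219 rad (127.2°) between the endpoints.
Interpolate at f = 4/5 with slerp weights a = sin((1−f)δ)/sin δ ≈ 0.539, b = sin(fδ)/sin δ ≈ 1.229.
p = a·p₁ + b·p₂ ≈ (-0.669, 0.155, -0.727); φ = arcsin(p_z) ≈ -46.64°, λ = atan2(p_y, p_x) ≈ 166.96°.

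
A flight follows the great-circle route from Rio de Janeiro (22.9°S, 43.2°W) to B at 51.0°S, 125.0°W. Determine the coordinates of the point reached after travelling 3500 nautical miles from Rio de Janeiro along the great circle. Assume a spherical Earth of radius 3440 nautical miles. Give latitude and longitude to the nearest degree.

From cos δ = sin φ₁ sin φ₂ + cos φ₁ cos φ₂ cos Δλ, the central angle is δ ≈ 1.175 rad (67.4°). The total great-circle distance is δ·R ≈ 1.175 × 3440 ≈ 4044 nmi, so the target fraction is f = 3500/4044 ≈ 0.866.
Interpolate at f ≈ 0.866 with slerp weights a = sin((1−f)δ)/sin δ ≈ 0.171, b = sin(fδ)/sin δ ≈ 0.922.
p = a·p₁ + b·p₂ ≈ (-0.218, -0.583, -0.783); φ = arcsin(p_z) ≈ -51.52°, λ = atan2(p_y, p_x) ≈ -110.53°.

≈ 52°S, 111°W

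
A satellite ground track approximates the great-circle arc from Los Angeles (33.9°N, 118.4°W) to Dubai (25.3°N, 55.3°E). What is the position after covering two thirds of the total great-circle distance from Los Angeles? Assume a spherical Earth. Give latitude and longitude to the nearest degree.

≈ 65°N, 46°E

Convert each endpoint to a unit vector on the sphere (x = cos φ cos λ, y = cos φ sin λ, z = sin φ).
The central angle between the endpoints is δ = arccos(p₁·p₂) ≈ 2.103 rad (120.5°).
Interpolate at f = 2/3 with slerp weights a = sin((1−f)δ)/sin δ ≈ 0.749, b = sin(fδ)/sin δ ≈ 1.144.
p = a·p₁ + b·p₂ ≈ (0.293, 0.304, 0.906); φ = arcsin(p_z) ≈ 65.02°, λ = atan2(p_y, p_x) ≈ 46.01°.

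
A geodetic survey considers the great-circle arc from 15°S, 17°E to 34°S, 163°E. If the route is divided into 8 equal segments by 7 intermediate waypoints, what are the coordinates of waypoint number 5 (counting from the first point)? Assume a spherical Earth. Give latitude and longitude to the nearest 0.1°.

Write both endpoints as unit vectors p₁, p₂ with components (cos φ cos λ, cos φ sin λ, sin φ).
The central angle between the endpoints is δ = arccos(p₁·p₂) ≈ 2.117 rad (121.3°).
Interpolate at f = 5/8 with slerp weights a = sin((1−f)δ)/sin δ ≈ 0.834, b = sin(fδ)/sin δ ≈ 1.134.
p = a·p₁ + b·p₂ ≈ (-0.129, 0.511, -0.850); φ = arcsin(p_z) ≈ -58.23°, λ = atan2(p_y, p_x) ≈ 104.15°.

≈ 58.2°S, 104.1°E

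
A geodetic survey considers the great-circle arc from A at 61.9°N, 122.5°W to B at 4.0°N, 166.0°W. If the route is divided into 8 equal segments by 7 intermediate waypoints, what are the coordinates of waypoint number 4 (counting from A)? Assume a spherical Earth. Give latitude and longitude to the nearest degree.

≈ 35°N, 152°W

The haversine formula gives a central angle δ ≈ 1.157 rad (66.3°) between the endpoints.
Interpolate at f = 4/8 with slerp weights a = sin((1−f)δ)/sin δ ≈ 0.597, b = sin(fδ)/sin δ ≈ 0.597.
p = a·p₁ + b·p₂ ≈ (-0.729, -0.381, 0.568); φ = arcsin(p_z) ≈ 34.64°, λ = atan2(p_y, p_x) ≈ -152.39°.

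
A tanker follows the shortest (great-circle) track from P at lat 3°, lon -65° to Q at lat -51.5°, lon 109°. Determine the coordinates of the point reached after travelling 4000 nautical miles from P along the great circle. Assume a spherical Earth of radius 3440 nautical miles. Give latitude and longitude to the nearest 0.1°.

≈ lat -63.2°, lon -54.9°

Convert each endpoint to a unit vector on the sphere (x = cos φ cos λ, y = cos φ sin λ, z = sin φ).
The central angle between the endpoints is δ = arccos(p₁·p₂) ≈ 2.291 rad (131.2°). The total great-circle distance is δ·R ≈ 2.291 × 3440 ≈ 7880 nmi, so the target fraction is f = 4000/7880 ≈ 0.508.
Interpolate at f ≈ 0.508 with slerp weights a = sin((1−f)δ)/sin δ ≈ 1.201, b = sin(fδ)/sin δ ≈ 1.221.
p = a·p₁ + b·p₂ ≈ (0.260, -0.369, -0.892); φ = arcsin(p_z) ≈ -63.18°, λ = atan2(p_y, p_x) ≈ -54.86°.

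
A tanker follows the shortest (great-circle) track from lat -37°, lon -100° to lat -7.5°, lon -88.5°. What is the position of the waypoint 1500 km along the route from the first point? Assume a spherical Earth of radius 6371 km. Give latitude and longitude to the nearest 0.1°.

≈ lat -24.4°, lon -94.4°

Write both endpoints as unit vectors p₁, p₂ with components (cos φ cos λ, cos φ sin λ, sin φ).
The central angle between the endpoints is δ = arccos(p₁·p₂) ≈ 0.546 rad (31.3°). The total great-circle distance is δ·R ≈ 0.546 × 6371 ≈ 3480 km, so the target fraction is f = 1500/3480 ≈ 0.431.
Interpolate at f ≈ 0.431 with slerp weights a = sin((1−f)δ)/sin δ ≈ 0.589, b = sin(fδ)/sin δ ≈ 0.449.
p = a·p₁ + b·p₂ ≈ (-0.070, -0.908, -0.413); φ = arcsin(p_z) ≈ -24.39°, λ = atan2(p_y, p_x) ≈ -94.41°.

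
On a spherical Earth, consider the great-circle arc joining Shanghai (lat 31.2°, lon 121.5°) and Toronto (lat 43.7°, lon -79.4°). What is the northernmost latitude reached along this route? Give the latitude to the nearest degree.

The great circle lies in the plane with unit normal n̂ = (p₁ × p₂)/|p₁ × p₂|.
Here n̂_z ≈ +0.226; the vertex latitude is φ_max = arccos|n̂_z| ≈ 76.9°.

≈ 77°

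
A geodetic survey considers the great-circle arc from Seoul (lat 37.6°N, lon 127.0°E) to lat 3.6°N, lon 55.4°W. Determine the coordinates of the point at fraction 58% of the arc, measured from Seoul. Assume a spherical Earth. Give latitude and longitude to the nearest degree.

Convert each endpoint to a unit vector on the sphere (x = cos φ cos λ, y = cos φ sin λ, z = sin φ).
The central angle between the endpoints is δ = arccos(p₁·p₂) ≈ 2.421 rad (138.7°).
Interpolate at f = 0.58 with slerp weights a = sin((1−f)δ)/sin δ ≈ 1.290, b = sin(fδ)/sin δ ≈ 1.495.
p = a·p₁ + b·p₂ ≈ (0.233, -0.412, 0.881); φ = arcsin(p_z) ≈ 61.74°, λ = atan2(p_y, p_x) ≈ -60.59°.

≈ lat 62°N, lon 61°W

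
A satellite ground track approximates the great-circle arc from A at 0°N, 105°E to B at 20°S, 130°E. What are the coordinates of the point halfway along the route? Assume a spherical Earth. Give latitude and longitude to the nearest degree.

≈ 10°S, 117°E

Convert each endpoint to a unit vector on the sphere (x = cos φ cos λ, y = cos φ sin λ, z = sin φ).
The central angle between the endpoints is δ = arccos(p₁·p₂) ≈ 0.552 rad (31.6°).
Interpolate at f = 1/2 with slerp weights a = sin((1−f)δ)/sin δ ≈ 0.520, b = sin(fδ)/sin δ ≈ 0.520.
p = a·p₁ + b·p₂ ≈ (-0.448, 0.876, -0.178); φ = arcsin(p_z) ≈ -10.24°, λ = atan2(p_y, p_x) ≈ 117.11°.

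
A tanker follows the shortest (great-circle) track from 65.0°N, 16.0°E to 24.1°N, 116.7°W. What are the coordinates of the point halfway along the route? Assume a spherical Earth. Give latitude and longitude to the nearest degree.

The haversine formula gives a central angle δ ≈ 1.462 rad (83.8°) between the endpoints.
Interpolate at f = 1/2 with slerp weights a = sin((1−f)δ)/sin δ ≈ 0.672, b = sin(fδ)/sin δ ≈ 0.672.
p = a·p₁ + b·p₂ ≈ (-0.003, -0.469, 0.883); φ = arcsin(p_z) ≈ 62.00°, λ = atan2(p_y, p_x) ≈ -90.32°.

≈ 62°N, 90°W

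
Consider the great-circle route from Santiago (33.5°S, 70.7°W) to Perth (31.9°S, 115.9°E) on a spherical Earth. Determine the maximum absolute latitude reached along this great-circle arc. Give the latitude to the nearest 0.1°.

The great circle lies in the plane with unit normal n̂ = (p₁ × p₂)/|p₁ × p₂|.
Here n̂_z ≈ -0.089; the vertex latitude is φ_max = arccos|n̂_z| ≈ 84.9°.

≈ 84.9°S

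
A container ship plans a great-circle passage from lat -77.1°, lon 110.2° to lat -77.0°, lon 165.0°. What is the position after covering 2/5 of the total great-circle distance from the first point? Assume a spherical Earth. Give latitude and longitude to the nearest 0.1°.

≈ lat -78.4°, lon 131.8°

Convert each endpoint to a unit vector on the sphere (x = cos φ cos λ, y = cos φ sin λ, z = sin φ).
The central angle between the endpoints is δ = arccos(p₁·p₂) ≈ 0.207 rad (11.8°).
Interpolate at f = 2/5 with slerp weights a = sin((1−f)δ)/sin δ ≈ 0.603, b = sin(fδ)/sin δ ≈ 0.402.
p = a·p₁ + b·p₂ ≈ (-0.134, 0.150, -0.980); φ = arcsin(p_z) ≈ -78.41°, λ = atan2(p_y, p_x) ≈ 131.81°.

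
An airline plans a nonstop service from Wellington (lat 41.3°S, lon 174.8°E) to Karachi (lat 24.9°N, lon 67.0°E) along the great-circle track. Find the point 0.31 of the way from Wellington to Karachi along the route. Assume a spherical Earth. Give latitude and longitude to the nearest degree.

≈ lat 27°S, lon 133°E

Write both endpoints as unit vectors p₁, p₂ with components (cos φ cos λ, cos φ sin λ, sin φ).
The central angle between the endpoints is δ = arccos(p₁·p₂) ≈ 2.079 rad (119.1°).
Interpolate at f = 0.31 with slerp weights a = sin((1−f)δ)/sin δ ≈ 1.134, b = sin(fδ)/sin δ ≈ 0.687.
p = a·p₁ + b·p₂ ≈ (-0.605, 0.651, -0.459); φ = arcsin(p_z) ≈ -27.31°, λ = atan2(p_y, p_x) ≈ 132.88°.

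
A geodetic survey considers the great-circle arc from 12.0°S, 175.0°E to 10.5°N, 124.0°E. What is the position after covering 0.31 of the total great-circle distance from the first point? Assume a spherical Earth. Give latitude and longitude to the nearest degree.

Write both endpoints as unit vectors p₁, p₂ with components (cos φ cos λ, cos φ sin λ, sin φ).
The central angle between the endpoints is δ = arccos(p₁·p₂) ≈ 0.967 rad (55.4°).
Interpolate at f = 0.31 with slerp weights a = sin((1−f)δ)/sin δ ≈ 0.752, b = sin(fδ)/sin δ ≈ 0.359.
p = a·p₁ + b·p₂ ≈ (-0.930, 0.357, -0.091); φ = arcsin(p_z) ≈ -5.22°, λ = atan2(p_y, p_x) ≈ 159.02°.

≈ 5°S, 159°E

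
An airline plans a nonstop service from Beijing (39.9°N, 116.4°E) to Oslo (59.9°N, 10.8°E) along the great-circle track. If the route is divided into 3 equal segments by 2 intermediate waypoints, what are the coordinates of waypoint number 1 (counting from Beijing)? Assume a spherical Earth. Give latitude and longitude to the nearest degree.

≈ 56°N, 96°E

Convert each endpoint to a unit vector on the sphere (x = cos φ cos λ, y = cos φ sin λ, z = sin φ).
The central angle between the endpoints is δ = arccos(p₁·p₂) ≈ 1.102 rad (63.2°).
Interpolate at f = 1/3 with slerp weights a = sin((1−f)δ)/sin δ ≈ 0.751, b = sin(fδ)/sin δ ≈ 0.403.
p = a·p₁ + b·p₂ ≈ (-0.058, 0.554, 0.830); φ = arcsin(p_z) ≈ 56.13°, λ = atan2(p_y, p_x) ≈ 95.97°.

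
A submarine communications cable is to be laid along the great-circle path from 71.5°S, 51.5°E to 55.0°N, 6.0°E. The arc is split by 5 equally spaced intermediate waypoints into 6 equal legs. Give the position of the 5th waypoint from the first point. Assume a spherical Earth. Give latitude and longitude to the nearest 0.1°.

≈ 33.9°N, 13.6°E

Convert each endpoint to a unit vector on the sphere (x = cos φ cos λ, y = cos φ sin λ, z = sin φ).
The central angle between the endpoints is δ = arccos(p₁·p₂) ≈ 2.277 rad (130.5°).
Interpolate at f = 5/6 with slerp weights a = sin((1−f)δ)/sin δ ≈ 0.487, b = sin(fδ)/sin δ ≈ 1.245.
p = a·p₁ + b·p₂ ≈ (0.806, 0.196, 0.558); φ = arcsin(p_z) ≈ 33.91°, λ = atan2(p_y, p_x) ≈ 13.63°.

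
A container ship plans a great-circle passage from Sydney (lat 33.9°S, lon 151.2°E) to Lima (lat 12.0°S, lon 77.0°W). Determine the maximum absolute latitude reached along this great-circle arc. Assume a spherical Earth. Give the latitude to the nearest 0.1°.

The great circle lies in the plane with unit normal n̂ = (p₁ × p₂)/|p₁ × p₂|.
Here n̂_z ≈ +0.669; the vertex latitude is φ_max = arccos|n̂_z| ≈ 48.0°.
Check via Clairaut: cos φ_max = |cos φ₁| · sin C = cos(33.9°)·sin(126.3°) ≈ 0.669, again giving ≈ 48.0°.

≈ 48.0°S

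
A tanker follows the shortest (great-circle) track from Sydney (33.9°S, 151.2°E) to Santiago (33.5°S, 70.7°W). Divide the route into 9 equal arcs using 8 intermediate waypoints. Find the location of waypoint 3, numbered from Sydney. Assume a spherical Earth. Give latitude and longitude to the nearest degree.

≈ (58°S, 172°W)

Write both endpoints as unit vectors p₁, p₂ with components (cos φ cos λ, cos φ sin λ, sin φ).
The central angle between the endpoints is δ = arccos(p₁·p₂) ≈ 1.780 rad (102.0°).
Interpolate at f = 3/9 with slerp weights a = sin((1−f)δ)/sin δ ≈ 0.948, b = sin(fδ)/sin δ ≈ 0.571.
p = a·p₁ + b·p₂ ≈ (-0.532, -0.071, -0.844); φ = arcsin(p_z) ≈ -57.56°, λ = atan2(p_y, p_x) ≈ -172.41°.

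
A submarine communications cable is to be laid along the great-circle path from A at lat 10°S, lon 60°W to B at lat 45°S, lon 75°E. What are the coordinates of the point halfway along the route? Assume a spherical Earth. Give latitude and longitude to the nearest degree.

The haversine formula gives a central angle δ ≈ 1.949 rad (111.7°) between the endpoints.
Interpolate at f = 1/2 with slerp weights a = sin((1−f)δ)/sin δ ≈ 0.891, b = sin(fδ)/sin δ ≈ 0.891.
p = a·p₁ + b·p₂ ≈ (0.602, -0.151, -0.784); φ = arcsin(p_z) ≈ -51.67°, λ = atan2(p_y, p_x) ≈ -14.12°.

≈ lat 52°S, lon 14°W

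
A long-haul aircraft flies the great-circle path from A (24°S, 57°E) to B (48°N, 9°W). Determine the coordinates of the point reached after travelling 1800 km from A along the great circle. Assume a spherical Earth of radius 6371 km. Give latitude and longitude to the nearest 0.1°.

From cos δ = sin φ₁ sin φ₂ + cos φ₁ cos φ₂ cos Δλ, the central angle is δ ≈ 1.624 rad (93.1°). The total great-circle distance is δ·R ≈ 1.624 × 6371 ≈ 10349 km, so the target fraction is f = 1800/10349 ≈ 0.174.
Interpolate at f ≈ 0.174 with slerp weights a = sin((1−f)δ)/sin δ ≈ 0.975, b = sin(fδ)/sin δ ≈ 0.279.
p = a·p₁ + b·p₂ ≈ (0.670, 0.718, -0.189); φ = arcsin(p_z) ≈ -10.91°, λ = atan2(p_y, p_x) ≈ 46.99°.

≈ (10.9°S, 47.0°E)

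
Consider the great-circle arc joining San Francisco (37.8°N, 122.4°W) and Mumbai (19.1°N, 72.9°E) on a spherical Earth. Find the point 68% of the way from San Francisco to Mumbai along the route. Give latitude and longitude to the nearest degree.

Convert each endpoint to a unit vector on the sphere (x = cos φ cos λ, y = cos φ sin λ, z = sin φ).
The central angle between the endpoints is δ = arccos(p₁·p₂) ≈ 2.117 rad (121.3°).
Interpolate at f = 0.68 with slerp weights a = sin((1−f)δ)/sin δ ≈ 0.734, b = sin(fδ)/sin δ ≈ 1.160.
p = a·p₁ + b·p₂ ≈ (0.012, 0.559, 0.829); φ = arcsin(p_z) ≈ 56.04°, λ = atan2(p_y, p_x) ≈ 88.79°.

≈ 56°N, 89°E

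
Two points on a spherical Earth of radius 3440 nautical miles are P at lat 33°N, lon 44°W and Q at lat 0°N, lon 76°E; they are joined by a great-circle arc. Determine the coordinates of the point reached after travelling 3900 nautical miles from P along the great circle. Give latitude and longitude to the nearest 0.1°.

Convert each endpoint to a unit vector on the sphere (x = cos φ cos λ, y = cos φ sin λ, z = sin φ).
The central angle between the endpoints is δ = arccos(p₁·p₂) ≈ 2.004 rad (114.8°). The total great-circle distance is δ·R ≈ 2.004 × 3440 ≈ 6892 nmi, so the target fraction is f = 3900/6892 ≈ 0.566.
Interpolate at f ≈ 0.566 with slerp weights a = sin((1−f)δ)/sin δ ≈ 0.842, b = sin(fδ)/sin δ ≈ 0.998.
p = a·p₁ + b·p₂ ≈ (0.749, 0.478, 0.458); φ = arcsin(p_z) ≈ 27.29°, λ = atan2(p_y, p_x) ≈ 32.53°.

≈ lat 27.3°N, lon 32.5°E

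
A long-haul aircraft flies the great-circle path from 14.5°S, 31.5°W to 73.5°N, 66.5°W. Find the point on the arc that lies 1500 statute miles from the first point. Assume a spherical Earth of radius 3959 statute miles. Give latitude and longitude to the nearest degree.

≈ 7°N, 35°W

Convert each endpoint to a unit vector on the sphere (x = cos φ cos λ, y = cos φ sin λ, z = sin φ).
The central angle between the endpoints is δ = arccos(p₁·p₂) ≈ 1.586 rad (90.8°). The total great-circle distance is δ·R ≈ 1.586 × 3959 ≈ 6277 mi, so the target fraction is f = 1500/6277 ≈ 0.239.
Interpolate at f ≈ 0.239 with slerp weights a = sin((1−f)δ)/sin δ ≈ 0.935, b = sin(fδ)/sin δ ≈ 0.370.
p = a·p₁ + b·p₂ ≈ (0.813, -0.569, 0.121); φ = arcsin(p_z) ≈ 6.93°, λ = atan2(p_y, p_x) ≈ -34.98°.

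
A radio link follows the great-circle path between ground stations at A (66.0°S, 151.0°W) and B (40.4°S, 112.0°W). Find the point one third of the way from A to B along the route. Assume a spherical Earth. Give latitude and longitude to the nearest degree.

The haversine formula gives a central angle δ ≈ 0.587 rad (33.6°) between the endpoints.
Interpolate at f = 1/3 with slerp weights a = sin((1−f)δ)/sin δ ≈ 0.689, b = sin(fδ)/sin δ ≈ 0.351.
p = a·p₁ + b·p₂ ≈ (-0.345, -0.384, -0.857); φ = arcsin(p_z) ≈ -58.93°, λ = atan2(p_y, p_x) ≈ -131.97°.

≈ (59°S, 132°W)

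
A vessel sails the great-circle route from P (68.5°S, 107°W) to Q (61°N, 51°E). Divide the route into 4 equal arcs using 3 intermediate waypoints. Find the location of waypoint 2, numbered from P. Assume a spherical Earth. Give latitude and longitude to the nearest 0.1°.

Convert each endpoint to a unit vector on the sphere (x = cos φ cos λ, y = cos φ sin λ, z = sin φ).
The central angle between the endpoints is δ = arccos(p₁·p₂) ≈ 2.934 rad (168.1°).
Interpolate at f = 2/4 with slerp weights a = sin((1−f)δ)/sin δ ≈ 4.823, b = sin(fδ)/sin δ ≈ 4.823.
p = a·p₁ + b·p₂ ≈ (0.955, 0.127, -0.269); φ = arcsin(p_z) ≈ -15.61°, λ = atan2(p_y, p_x) ≈ 7.56°.

≈ (15.6°S, 7.6°E)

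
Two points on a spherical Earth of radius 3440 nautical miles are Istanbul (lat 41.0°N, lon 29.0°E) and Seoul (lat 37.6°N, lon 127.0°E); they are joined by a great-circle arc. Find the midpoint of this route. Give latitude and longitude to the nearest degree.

≈ lat 51°N, lon 80°E

Convert each endpoint to a unit vector on the sphere (x = cos φ cos λ, y = cos φ sin λ, z = sin φ).
The central angle between the endpoints is δ = arccos(p₁·p₂) ≈ 1.248 rad (71.5°).
Interpolate at f = 1/2 with slerp weights a = sin((1−f)δ)/sin δ ≈ 0.616, b = sin(fδ)/sin δ ≈ 0.616.
p = a·p₁ + b·p₂ ≈ (0.113, 0.615, 0.780); φ = arcsin(p_z) ≈ 51.28°, λ = atan2(p_y, p_x) ≈ 79.60°.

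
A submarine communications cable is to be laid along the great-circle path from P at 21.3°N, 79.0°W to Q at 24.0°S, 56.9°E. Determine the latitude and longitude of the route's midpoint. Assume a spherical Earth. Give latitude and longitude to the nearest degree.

≈ 4°S, 12°W

Convert each endpoint to a unit vector on the sphere (x = cos φ cos λ, y = cos φ sin λ, z = sin φ).
The central angle between the endpoints is δ = arccos(p₁·p₂) ≈ 2.433 rad (139.4°).
Interpolate at f = 1/2 with slerp weights a = sin((1−f)δ)/sin δ ≈ 1.440, b = sin(fδ)/sin δ ≈ 1.440.
p = a·p₁ + b·p₂ ≈ (0.975, -0.215, -0.063); φ = arcsin(p_z) ≈ -3.59°, λ = atan2(p_y, p_x) ≈ -12.44°.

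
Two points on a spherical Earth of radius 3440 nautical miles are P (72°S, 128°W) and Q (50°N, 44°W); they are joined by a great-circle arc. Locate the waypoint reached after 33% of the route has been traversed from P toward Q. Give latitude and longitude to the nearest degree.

The haversine formula gives a central angle δ ≈ 2.357 rad (135.1°) between the endpoints.
Interpolate at f = 0.33 with slerp weights a = sin((1−f)δ)/sin δ ≈ 1.416, b = sin(fδ)/sin δ ≈ 0.993.
p = a·p₁ + b·p₂ ≈ (0.190, -0.788, -0.585); φ = arcsin(p_z) ≈ -35.82°, λ = atan2(p_y, p_x) ≈ -76.45°.

≈ (36°S, 76°W)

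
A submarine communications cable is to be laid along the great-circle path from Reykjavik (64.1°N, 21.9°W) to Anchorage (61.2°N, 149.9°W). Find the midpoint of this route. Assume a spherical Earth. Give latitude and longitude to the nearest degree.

The haversine formula gives a central angle δ ≈ 0.852 rad (48.8°) between the endpoints.
Interpolate at f = 1/2 with slerp weights a = sin((1−f)δ)/sin δ ≈ 0.549, b = sin(fδ)/sin δ ≈ 0.549.
p = a·p₁ + b·p₂ ≈ (-0.006, -0.222, 0.975); φ = arcsin(p_z) ≈ 77.16°, λ = atan2(p_y, p_x) ≈ -91.63°.

≈ (77°N, 92°W)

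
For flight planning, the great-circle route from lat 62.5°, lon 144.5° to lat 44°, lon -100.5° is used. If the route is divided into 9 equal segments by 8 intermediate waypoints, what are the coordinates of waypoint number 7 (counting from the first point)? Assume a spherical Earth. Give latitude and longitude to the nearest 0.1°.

Convert each endpoint to a unit vector on the sphere (x = cos φ cos λ, y = cos φ sin λ, z = sin φ).
The central angle between the endpoints is δ = arccos(p₁·p₂) ≈ 1.075 rad (61.6°).
Interpolate at f = 7/9 with slerp weights a = sin((1−f)δ)/sin δ ≈ 0.269, b = sin(fδ)/sin δ ≈ 0.844.
p = a·p₁ + b·p₂ ≈ (-0.212, -0.525, 0.825); φ = arcsin(p_z) ≈ 55.55°, λ = atan2(p_y, p_x) ≈ -111.98°.

≈ lat 55.6°, lon -112.0°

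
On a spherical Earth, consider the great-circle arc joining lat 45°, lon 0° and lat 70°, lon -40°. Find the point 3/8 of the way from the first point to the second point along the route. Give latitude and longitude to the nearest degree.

≈ lat 56°, lon -9°

Convert each endpoint to a unit vector on the sphere (x = cos φ cos λ, y = cos φ sin λ, z = sin φ).
The central angle between the endpoints is δ = arccos(p₁·p₂) ≈ 0.555 rad (31.8°).
Interpolate at f = 3/8 with slerp weights a = sin((1−f)δ)/sin δ ≈ 0.645, b = sin(fδ)/sin δ ≈ 0.392.
p = a·p₁ + b·p₂ ≈ (0.559, -0.086, 0.825); φ = arcsin(p_z) ≈ 55.56°, λ = atan2(p_y, p_x) ≈ -8.77°.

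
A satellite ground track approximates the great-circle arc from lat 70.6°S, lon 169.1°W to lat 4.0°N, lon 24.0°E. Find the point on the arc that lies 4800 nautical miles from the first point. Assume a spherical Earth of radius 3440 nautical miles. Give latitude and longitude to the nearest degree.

≈ lat 29°S, lon 27°E

Convert each endpoint to a unit vector on the sphere (x = cos φ cos λ, y = cos φ sin λ, z = sin φ).
The central angle between the endpoints is δ = arccos(p₁·p₂) ≈ 1.970 rad (112.9°). The total great-circle distance is δ·R ≈ 1.970 × 3440 ≈ 6776 nmi, so the target fraction is f = 4800/6776 ≈ 0.708.
Interpolate at f ≈ 0.708 with slerp weights a = sin((1−f)δ)/sin δ ≈ 0.590, b = sin(fδ)/sin δ ≈ 1.069.
p = a·p₁ + b·p₂ ≈ (0.781, 0.397, -0.482); φ = arcsin(p_z) ≈ -28.80°, λ = atan2(p_y, p_x) ≈ 26.90°.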